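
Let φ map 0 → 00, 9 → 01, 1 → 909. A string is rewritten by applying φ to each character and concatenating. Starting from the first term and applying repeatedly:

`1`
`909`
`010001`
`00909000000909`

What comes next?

Applying the rule to each of the 14 symbols of 00909000000909 gives the pieces 00 00 01 00 01 00 00 00 00 00 00 01 00 01, which concatenate to the answer.

0000010001000000000000010001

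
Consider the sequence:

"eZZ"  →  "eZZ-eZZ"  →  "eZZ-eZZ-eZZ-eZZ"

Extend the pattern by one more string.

Each string is two copies of the previous one joined by '-'.
One more doubling of eZZ-eZZ-eZZ-eZZ gives the answer.

eZZ-eZZ-eZZ-eZZ-eZZ-eZZ-eZZ-eZZ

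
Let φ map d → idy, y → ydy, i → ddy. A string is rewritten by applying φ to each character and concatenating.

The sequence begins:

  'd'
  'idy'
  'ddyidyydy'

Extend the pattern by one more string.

Expanding ddyidyydy: d→idy, d→idy, y→ydy, i→ddy, d→idy, y→ydy, y→ydy, d→idy, y→ydy. Concatenated: idy idy ydy ddy idy ydy ydy idy ydy.

idyidyydyddyidyydyydyidyydy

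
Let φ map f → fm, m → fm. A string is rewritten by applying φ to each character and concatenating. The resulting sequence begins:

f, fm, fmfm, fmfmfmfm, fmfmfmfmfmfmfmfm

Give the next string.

Rewriting the 16 symbols of fmfmfmfmfmfmfmfm one by one yields fm fm fm fm fm fm fm fm fm fm fm fm fm fm fm fm; concatenated:

fmfmfmfmfmfmfmfmfmfmfmfmfmfmfmfm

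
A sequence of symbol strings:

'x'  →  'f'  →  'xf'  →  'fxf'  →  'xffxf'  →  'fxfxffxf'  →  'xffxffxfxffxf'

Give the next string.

This is a Fibonacci-style word recurrence s(k) = s(k−2)·s(k−1): e.g. x·f = xf.
Continuing: fxfxffxf · xffxffxfxffxf gives term 8.

fxfxffxfxffxffxfxffxf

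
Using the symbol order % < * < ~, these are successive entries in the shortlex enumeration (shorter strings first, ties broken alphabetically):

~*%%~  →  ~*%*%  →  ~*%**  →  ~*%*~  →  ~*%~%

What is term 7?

~*%~~

Advancing 2 positions from ~*%~% through ~*%~% → ~*%~* reaches term 7.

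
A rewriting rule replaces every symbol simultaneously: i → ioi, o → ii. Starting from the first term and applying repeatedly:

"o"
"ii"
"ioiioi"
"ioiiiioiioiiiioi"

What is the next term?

ioiiiioiioiioiioiiiioiioiiiioiioiioiioiiiioi

φ(ioiiiioiioiiiioi) expands symbol-by-symbol to ioi ii ioi ioi ioi ioi ii ioi ioi ii ioi ioi ioi ioi ii ioi; joining the 16 pieces gives the next term.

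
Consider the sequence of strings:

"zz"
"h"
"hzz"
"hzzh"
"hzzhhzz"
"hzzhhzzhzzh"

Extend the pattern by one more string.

Each term (from the third on) is the previous term followed by the one before it: term 3 = h·zz = hzz.
Continuing: hzzhhzzhzzh · hzzhhzz gives term 7.

hzzhhzzhzzhhzzhhzz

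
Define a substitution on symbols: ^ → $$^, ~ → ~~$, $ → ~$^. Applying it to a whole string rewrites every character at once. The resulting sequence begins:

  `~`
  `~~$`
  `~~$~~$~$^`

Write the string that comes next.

~~$~~$~$^~~$~~$~$^~~$~$^$$^

Rewriting each symbol of ~~$~~$~$^: ~→~~$, ~→~~$, $→~$^, ~→~~$, ~→~~$, $→~$^, ~→~~$, $→~$^, ^→$$^, which concatenates to ~~$ ~~$ ~$^ ~~$ ~~$ ~$^ ~~$ ~$^ $$^.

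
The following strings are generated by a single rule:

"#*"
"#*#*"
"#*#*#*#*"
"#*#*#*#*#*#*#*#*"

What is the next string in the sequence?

Each string is two copies of the previous one concatenated.
One more doubling of #*#*#*#*#*#*#*#* gives the answer.

#*#*#*#*#*#*#*#*#*#*#*#*#*#*#*#*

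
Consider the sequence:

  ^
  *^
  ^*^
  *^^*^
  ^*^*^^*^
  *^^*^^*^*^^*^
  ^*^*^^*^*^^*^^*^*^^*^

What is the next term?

*^^*^^*^*^^*^^*^*^^*^*^^*^^*^*^^*^

From term 3 onward, concatenate the second-to-last term with the last: ^·*^ = ^*^, *^·^*^ = *^^*^, …
The next term joins *^^*^^*^*^^*^ and ^*^*^^*^*^^*^^*^*^^*^.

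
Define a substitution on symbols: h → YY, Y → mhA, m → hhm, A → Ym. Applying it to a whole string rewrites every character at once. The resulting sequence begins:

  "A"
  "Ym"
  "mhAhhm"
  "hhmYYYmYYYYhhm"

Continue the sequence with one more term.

Replace each of the 14 characters of hhmYYYmYYYYhhm in place — YY YY hhm mhA mhA mhA hhm mhA mhA mhA mhA YY YY hhm — and concatenate.

YYYYhhmmhAmhAmhAhhmmhAmhAmhAmhAYYYYhhm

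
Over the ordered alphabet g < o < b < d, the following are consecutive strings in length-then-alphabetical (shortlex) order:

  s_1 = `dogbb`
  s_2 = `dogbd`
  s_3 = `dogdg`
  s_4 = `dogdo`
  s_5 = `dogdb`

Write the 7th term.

doogg

Continuing the enumeration 2 steps past dogdb: dogdb → dogdd → (answer).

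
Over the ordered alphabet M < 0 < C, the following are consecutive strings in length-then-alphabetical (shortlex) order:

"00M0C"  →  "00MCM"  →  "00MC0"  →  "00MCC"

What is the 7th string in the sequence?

Advancing 3 positions from 00MCC through 00MCC → 000MM → 000M0 reaches term 7.

000MC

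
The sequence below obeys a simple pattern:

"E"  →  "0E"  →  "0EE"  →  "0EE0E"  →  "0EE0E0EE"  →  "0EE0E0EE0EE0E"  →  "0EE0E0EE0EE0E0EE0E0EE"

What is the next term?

0EE0E0EE0EE0E0EE0E0EE0EE0E0EE0EE0E

This is a Fibonacci-style word recurrence s(k) = s(k−1)·s(k−2): e.g. 0E·E = 0EE.
The next term joins 0EE0E0EE0EE0E0EE0E0EE and 0EE0E0EE0EE0E.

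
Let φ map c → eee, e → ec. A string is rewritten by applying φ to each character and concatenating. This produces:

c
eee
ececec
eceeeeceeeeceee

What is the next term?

Replace each of the 15 characters of eceeeeceeeeceee in place — ec eee ec ec ec ec eee ec ec ec ec eee ec ec ec — and concatenate.

eceeeececececeeeececececeeeececec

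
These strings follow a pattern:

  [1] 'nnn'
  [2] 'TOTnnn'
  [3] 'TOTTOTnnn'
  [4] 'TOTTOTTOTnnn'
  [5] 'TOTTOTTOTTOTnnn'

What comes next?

Each term is the previous one with TOT prepended.
One more step from TOTTOTTOTTOTnnn gives the answer.

TOTTOTTOTTOTTOTnnn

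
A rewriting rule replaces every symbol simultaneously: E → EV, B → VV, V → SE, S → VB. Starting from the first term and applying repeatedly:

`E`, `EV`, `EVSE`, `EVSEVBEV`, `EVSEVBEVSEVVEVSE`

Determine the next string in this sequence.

Rewriting the 16 symbols of EVSEVBEVSEVVEVSE one by one yields EV SE VB EV SE VV EV SE VB EV SE SE EV SE VB EV; concatenated:

EVSEVBEVSEVVEVSEVBEVSESEEVSEVBEV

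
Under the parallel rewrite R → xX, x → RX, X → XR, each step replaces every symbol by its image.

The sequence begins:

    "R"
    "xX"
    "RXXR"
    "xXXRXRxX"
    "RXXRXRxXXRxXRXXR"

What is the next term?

Replace each of the 16 characters of RXXRXRxXXRxXRXXR in place — xX XR XR xX XR xX RX XR XR xX RX XR xX XR XR xX — and concatenate.

xXXRXRxXXRxXRXXRXRxXRXXRxXXRXRxX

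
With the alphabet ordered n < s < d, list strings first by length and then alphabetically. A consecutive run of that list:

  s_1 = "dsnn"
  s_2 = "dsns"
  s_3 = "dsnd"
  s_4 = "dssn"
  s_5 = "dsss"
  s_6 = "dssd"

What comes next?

Find the rightmost character of dssd below d, bump it to the next letter, and reset everything to its right to n.

dsdn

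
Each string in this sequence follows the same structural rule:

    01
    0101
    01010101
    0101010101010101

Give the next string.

01010101010101010101010101010101

s(k+1) = s(k)·s(k) — each term doubles the last.
So the next term is two copies of 0101010101010101.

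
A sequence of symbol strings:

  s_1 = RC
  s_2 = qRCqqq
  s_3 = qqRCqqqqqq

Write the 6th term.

qqqqqRCqqqqqqqqqqqqqqq

s(k+1) = q·s(k)·qqq, so each term gains q as a prefix and qqq as a suffix.
From qqRCqqqqqq, 3 further steps: qqRCqqqqqq → qqqRCqqqqqqqqq → qqqqRCqqqqqqqqqqqq → (answer).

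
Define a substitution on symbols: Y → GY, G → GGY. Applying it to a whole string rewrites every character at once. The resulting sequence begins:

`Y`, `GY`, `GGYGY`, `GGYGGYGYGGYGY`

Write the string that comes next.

GGYGGYGYGGYGGYGYGGYGYGGYGGYGYGGYGY

φ(GGYGGYGYGGYGY) expands symbol-by-symbol to GGY GGY GY GGY GGY GY GGY GY GGY GGY GY GGY GY; joining the 13 pieces gives the next term.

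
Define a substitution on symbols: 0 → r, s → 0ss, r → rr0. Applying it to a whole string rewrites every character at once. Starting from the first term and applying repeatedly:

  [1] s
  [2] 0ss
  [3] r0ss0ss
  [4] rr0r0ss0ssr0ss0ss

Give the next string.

Rewriting the 17 symbols of rr0r0ss0ssr0ss0ss one by one yields rr0 rr0 r rr0 r 0ss 0ss r 0ss 0ss rr0 r 0ss 0ss r 0ss 0ss; concatenated:

rr0rr0rrr0r0ss0ssr0ss0ssrr0r0ss0ssr0ss0ss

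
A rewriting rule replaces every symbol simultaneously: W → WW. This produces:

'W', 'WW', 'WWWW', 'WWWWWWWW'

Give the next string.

Expanding WWWWWWWW: W→WW, W→WW, W→WW, W→WW, W→WW, W→WW, W→WW, W→WW. Concatenated: WW WW WW WW WW WW WW WW.

WWWWWWWWWWWWWWWW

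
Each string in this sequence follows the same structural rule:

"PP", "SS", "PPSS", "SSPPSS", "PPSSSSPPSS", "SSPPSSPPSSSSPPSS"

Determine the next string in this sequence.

From term 3 onward, concatenate the second-to-last term with the last: PP·SS = PPSS, SS·PPSS = SSPPSS, …
The next term joins PPSSSSPPSS and SSPPSSPPSSSSPPSS.

PPSSSSPPSSSSPPSSPPSSSSPPSS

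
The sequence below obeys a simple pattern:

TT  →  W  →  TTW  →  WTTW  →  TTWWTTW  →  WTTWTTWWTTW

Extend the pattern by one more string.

TTWWTTWWTTWTTWWTTW

Each term (from the third on) is the two preceding terms concatenated in order: term 3 = TT·W = TTW.
So term 7 is TTWWTTW·WTTWTTWWTTW.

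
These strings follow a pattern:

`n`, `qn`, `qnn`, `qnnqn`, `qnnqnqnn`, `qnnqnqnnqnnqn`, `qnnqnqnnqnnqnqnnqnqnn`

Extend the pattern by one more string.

qnnqnqnnqnnqnqnnqnqnnqnnqnqnnqnnqn

Each term (from the third on) is the previous term followed by the one before it: term 3 = qn·n = qnn.
So term 8 is qnnqnqnnqnnqnqnnqnqnn·qnnqnqnnqnnqn.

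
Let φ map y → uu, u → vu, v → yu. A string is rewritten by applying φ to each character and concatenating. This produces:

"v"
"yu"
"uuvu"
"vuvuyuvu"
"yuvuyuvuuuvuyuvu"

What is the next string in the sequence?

φ(yuvuyuvuuuvuyuvu) expands symbol-by-symbol to uu vu yu vu uu vu yu vu vu vu yu vu uu vu yu vu; joining the 16 pieces gives the next term.

uuvuyuvuuuvuyuvuvuvuyuvuuuvuyuvu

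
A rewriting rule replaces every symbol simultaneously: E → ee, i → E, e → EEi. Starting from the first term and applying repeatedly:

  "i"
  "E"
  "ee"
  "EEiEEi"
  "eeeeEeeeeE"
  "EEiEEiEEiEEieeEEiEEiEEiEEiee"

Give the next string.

φ(EEiEEiEEiEEieeEEiEEiEEiEEiee) expands symbol-by-symbol to ee ee E ee ee E ee ee E ee ee E EEi EEi ee ee E ee ee E ee ee E ee ee E EEi EEi; joining the 28 pieces gives the next term.

eeeeEeeeeEeeeeEeeeeEEEiEEieeeeEeeeeEeeeeEeeeeEEEiEEi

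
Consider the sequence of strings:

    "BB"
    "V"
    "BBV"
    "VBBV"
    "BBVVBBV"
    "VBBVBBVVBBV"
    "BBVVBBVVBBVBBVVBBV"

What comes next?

Each term (from the third on) is the two preceding terms concatenated in order: term 3 = BB·V = BBV.
The next term joins VBBVBBVVBBV and BBVVBBVVBBVBBVVBBV.

VBBVBBVVBBVBBVVBBVVBBVBBVVBBV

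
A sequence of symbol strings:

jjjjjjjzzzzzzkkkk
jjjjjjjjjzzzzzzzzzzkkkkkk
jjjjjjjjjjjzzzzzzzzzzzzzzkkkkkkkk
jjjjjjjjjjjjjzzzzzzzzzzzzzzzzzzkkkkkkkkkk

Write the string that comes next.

Reading off run lengths: j runs 7, 9, 11, 13; z runs 6, 10, 14, 18; k runs 4, 6, 8, 10 — each is linear in n, where the shown terms are n = 2, 3, 4, 5.
Setting n = 6 gives 15, 22, 12 characters in each block.

jjjjjjjjjjjjjjjzzzzzzzzzzzzzzzzzzzzzzkkkkkkkkkkkk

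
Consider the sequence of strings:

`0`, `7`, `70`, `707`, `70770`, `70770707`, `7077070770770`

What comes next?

707707077077070770707

This is a Fibonacci-style word recurrence s(k) = s(k−1)·s(k−2): e.g. 7·0 = 70.
The next term joins 7077070770770 and 70770707.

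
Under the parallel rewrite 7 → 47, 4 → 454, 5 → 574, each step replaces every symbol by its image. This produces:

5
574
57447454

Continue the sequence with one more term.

5744745445447454574454

Rewriting each symbol of 57447454: 5→574, 7→47, 4→454, 4→454, 7→47, 4→454, 5→574, 4→454, which concatenates to 574 47 454 454 47 454 574 454.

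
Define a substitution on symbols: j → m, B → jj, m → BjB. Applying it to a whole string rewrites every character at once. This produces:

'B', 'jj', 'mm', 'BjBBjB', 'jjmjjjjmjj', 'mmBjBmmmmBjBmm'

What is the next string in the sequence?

BjBBjBjjmjjBjBBjBBjBBjBjjmjjBjBBjB

φ(mmBjBmmmmBjBmm) expands symbol-by-symbol to BjB BjB jj m jj BjB BjB BjB BjB jj m jj BjB BjB; joining the 14 pieces gives the next term.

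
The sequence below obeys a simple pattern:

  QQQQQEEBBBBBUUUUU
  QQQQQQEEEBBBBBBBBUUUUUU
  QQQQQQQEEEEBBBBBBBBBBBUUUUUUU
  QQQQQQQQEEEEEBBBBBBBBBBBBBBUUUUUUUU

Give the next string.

QQQQQQQQQEEEEEEBBBBBBBBBBBBBBBBBUUUUUUUUU

Reading off run lengths: Q runs 5, 6, 7, 8; E runs 2, 3, 4, 5; B runs 5, 8, 11, 14; U runs 5, 6, 7, 8 — each is linear in n, where the shown terms are n = 2, 3, 4, 5.
At n = 6 the blocks have lengths 9, 6, 17, 9.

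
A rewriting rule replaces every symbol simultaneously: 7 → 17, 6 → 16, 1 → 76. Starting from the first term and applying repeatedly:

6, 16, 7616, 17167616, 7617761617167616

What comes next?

Rewriting the 16 symbols of 7617761617167616 one by one yields 17 16 76 17 17 16 76 16 76 17 76 16 17 16 76 16; concatenated:

17167617171676167617761617167616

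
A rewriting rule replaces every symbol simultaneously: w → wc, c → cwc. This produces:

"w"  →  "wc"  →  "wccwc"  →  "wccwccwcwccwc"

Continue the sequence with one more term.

Rewriting the 13 symbols of wccwccwcwccwc one by one yields wc cwc cwc wc cwc cwc wc cwc wc cwc cwc wc cwc; concatenated:

wccwccwcwccwccwcwccwcwccwccwcwccwc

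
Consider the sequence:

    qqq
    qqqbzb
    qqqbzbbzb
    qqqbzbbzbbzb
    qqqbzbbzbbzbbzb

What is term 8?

qqqbzbbzbbzbbzbbzbbzbbzb

Every step adds bzb to the end: s(k+1) = s(k)·bzb.
From qqqbzbbzbbzbbzb, 3 further steps: qqqbzbbzbbzbbzb → qqqbzbbzbbzbbzbbzb → qqqbzbbzbbzbbzbbzbbzb → (answer).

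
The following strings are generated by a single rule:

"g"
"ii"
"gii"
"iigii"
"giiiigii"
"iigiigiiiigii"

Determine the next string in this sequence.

giiiigiiiigiigiiiigii

This is a Fibonacci-style word recurrence s(k) = s(k−2)·s(k−1): e.g. g·ii = gii.
The next term joins giiiigii and iigiigiiiigii.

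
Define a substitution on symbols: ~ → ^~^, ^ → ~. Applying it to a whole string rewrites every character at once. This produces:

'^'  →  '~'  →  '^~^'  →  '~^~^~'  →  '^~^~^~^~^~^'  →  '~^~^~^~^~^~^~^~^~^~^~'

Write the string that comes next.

Applying the rule to each of the 21 symbols of ~^~^~^~^~^~^~^~^~^~^~ gives the pieces ^~^ ~ ^~^ ~ ^~^ ~ ^~^ ~ ^~^ ~ ^~^ ~ ^~^ ~ ^~^ ~ ^~^ ~ ^~^ ~ ^~^, which concatenate to the answer.

^~^~^~^~^~^~^~^~^~^~^~^~^~^~^~^~^~^~^~^~^~^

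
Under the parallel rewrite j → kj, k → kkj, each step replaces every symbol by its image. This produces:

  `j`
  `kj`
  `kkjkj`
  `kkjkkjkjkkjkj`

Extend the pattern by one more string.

Rewriting the 13 symbols of kkjkkjkjkkjkj one by one yields kkj kkj kj kkj kkj kj kkj kj kkj kkj kj kkj kj; concatenated:

kkjkkjkjkkjkkjkjkkjkjkkjkkjkjkkjkj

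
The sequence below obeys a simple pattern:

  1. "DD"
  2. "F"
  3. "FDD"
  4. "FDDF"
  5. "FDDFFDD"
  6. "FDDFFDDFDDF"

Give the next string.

FDDFFDDFDDFFDDFFDD

Each term (from the third on) is the previous term followed by the one before it: term 3 = F·DD = FDD.
So term 7 is FDDFFDDFDDF·FDDFFDD.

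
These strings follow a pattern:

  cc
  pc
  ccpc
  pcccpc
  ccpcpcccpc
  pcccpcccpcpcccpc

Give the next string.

ccpcpcccpcpcccpcccpcpcccpc

From term 3 onward, concatenate the second-to-last term with the last: cc·pc = ccpc, pc·ccpc = pcccpc, …
The next term joins ccpcpcccpc and pcccpcccpcpcccpc.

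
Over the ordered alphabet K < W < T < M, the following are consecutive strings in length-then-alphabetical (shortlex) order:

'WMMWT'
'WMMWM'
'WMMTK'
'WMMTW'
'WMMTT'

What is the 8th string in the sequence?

WMMMW

Advancing 3 positions from WMMTT through WMMTT → WMMTM → WMMMK reaches term 8.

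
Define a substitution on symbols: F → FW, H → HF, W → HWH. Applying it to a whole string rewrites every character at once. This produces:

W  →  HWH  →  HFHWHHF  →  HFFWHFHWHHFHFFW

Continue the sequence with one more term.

HFFWFWHWHHFFWHFHWHHFHFFWHFFWFWHWH

φ(HFFWHFHWHHFHFFW) expands symbol-by-symbol to HF FW FW HWH HF FW HF HWH HF HF FW HF FW FW HWH; joining the 15 pieces gives the next term.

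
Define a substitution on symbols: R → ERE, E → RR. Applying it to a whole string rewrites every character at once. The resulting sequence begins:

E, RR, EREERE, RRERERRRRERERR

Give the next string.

Replace each of the 14 characters of RRERERRRRERERR in place — ERE ERE RR ERE RR ERE ERE ERE ERE RR ERE RR ERE ERE — and concatenate.

EREERERRERERREREEREEREERERRERERREREERE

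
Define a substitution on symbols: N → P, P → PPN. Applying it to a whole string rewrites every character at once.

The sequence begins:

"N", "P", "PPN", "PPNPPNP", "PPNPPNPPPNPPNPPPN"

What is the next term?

Rewriting the 17 symbols of PPNPPNPPPNPPNPPPN one by one yields PPN PPN P PPN PPN P PPN PPN PPN P PPN PPN P PPN PPN PPN P; concatenated:

PPNPPNPPPNPPNPPPNPPNPPNPPPNPPNPPPNPPNPPNP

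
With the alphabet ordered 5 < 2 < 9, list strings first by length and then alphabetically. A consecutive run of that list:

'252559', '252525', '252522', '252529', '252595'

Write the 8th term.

252255

Advancing 3 positions from 252595 through 252595 → 252592 → 252599 reaches term 8.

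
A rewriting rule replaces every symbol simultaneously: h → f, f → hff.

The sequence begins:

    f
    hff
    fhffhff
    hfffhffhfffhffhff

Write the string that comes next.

fhffhffhfffhffhfffhffhffhfffhffhfffhffhff

Replace each of the 17 characters of hfffhffhfffhffhff in place — f hff hff hff f hff hff f hff hff hff f hff hff f hff hff — and concatenate.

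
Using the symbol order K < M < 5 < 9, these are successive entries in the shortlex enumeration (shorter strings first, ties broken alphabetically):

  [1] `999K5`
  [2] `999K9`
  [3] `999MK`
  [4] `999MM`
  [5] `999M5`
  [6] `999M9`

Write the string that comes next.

The successor of 999M9 increments the rightmost position that isn't already 9 and resets every position after it to K.

9995K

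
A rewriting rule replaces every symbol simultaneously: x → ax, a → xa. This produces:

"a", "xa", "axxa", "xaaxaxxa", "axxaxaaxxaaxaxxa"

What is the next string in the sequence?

Replace each of the 16 characters of axxaxaaxxaaxaxxa in place — xa ax ax xa ax xa xa ax ax xa xa ax xa ax ax xa — and concatenate.

xaaxaxxaaxxaxaaxaxxaxaaxxaaxaxxa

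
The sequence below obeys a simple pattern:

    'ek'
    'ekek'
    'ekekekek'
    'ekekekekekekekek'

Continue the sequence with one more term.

Each string is two copies of the previous one concatenated.
Doubling ekekekekekekekek:

ekekekekekekekekekekekekekekekek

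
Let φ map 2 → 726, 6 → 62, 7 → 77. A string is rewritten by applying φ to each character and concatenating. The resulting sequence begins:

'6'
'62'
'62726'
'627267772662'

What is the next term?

6272677726627777777266262726

Expanding 627267772662: 6→62, 2→726, 7→77, 2→726, 6→62, 7→77, 7→77, 7→77, 2→726, 6→62, 6→62, 2→726. Concatenated: 62 726 77 726 62 77 77 77 726 62 62 726.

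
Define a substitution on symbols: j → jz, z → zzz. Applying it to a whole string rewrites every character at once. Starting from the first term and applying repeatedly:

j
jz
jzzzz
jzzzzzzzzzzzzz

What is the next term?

jzzzzzzzzzzzzzzzzzzzzzzzzzzzzzzzzzzzzzzzz

Replace each of the 14 characters of jzzzzzzzzzzzzz in place — jz zzz zzz zzz zzz zzz zzz zzz zzz zzz zzz zzz zzz zzz — and concatenate.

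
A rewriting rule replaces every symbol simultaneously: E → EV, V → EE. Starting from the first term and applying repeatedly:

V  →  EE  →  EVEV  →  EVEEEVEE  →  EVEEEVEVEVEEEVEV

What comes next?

φ(EVEEEVEVEVEEEVEV) expands symbol-by-symbol to EV EE EV EV EV EE EV EE EV EE EV EV EV EE EV EE; joining the 16 pieces gives the next term.

EVEEEVEVEVEEEVEEEVEEEVEVEVEEEVEE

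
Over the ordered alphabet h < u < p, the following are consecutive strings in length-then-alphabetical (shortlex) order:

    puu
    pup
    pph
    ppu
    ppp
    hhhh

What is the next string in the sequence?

hhhu

Find the rightmost character of hhhh below p, bump it to the next letter, and reset everything to its right to h.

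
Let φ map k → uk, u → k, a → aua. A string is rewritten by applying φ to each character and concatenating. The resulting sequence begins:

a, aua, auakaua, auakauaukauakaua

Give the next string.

φ(auakauaukauakaua) expands symbol-by-symbol to aua k aua uk aua k aua k uk aua k aua uk aua k aua; joining the 16 pieces gives the next term.

auakauaukauakauakukauakauaukauakaua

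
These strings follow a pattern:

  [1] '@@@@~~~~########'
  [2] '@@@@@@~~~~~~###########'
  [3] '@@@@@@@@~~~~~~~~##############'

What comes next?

@@@@@@@@@@~~~~~~~~~~#################

Each string has the form @^{2n} ~^{2n} #^{3n+2}, where the shown terms are n = 2, 3, 4.
For the next term, n = 5, so the run lengths are 10, 10, 17.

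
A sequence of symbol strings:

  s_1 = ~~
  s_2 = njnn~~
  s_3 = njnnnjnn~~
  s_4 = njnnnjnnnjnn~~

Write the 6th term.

njnnnjnnnjnnnjnnnjnn~~

The strings grow by a fixed prefix njnn each time.
From njnnnjnnnjnn~~, 2 further steps: njnnnjnnnjnn~~ → njnnnjnnnjnnnjnn~~ → (answer).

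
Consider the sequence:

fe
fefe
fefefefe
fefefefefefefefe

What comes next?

Every step duplicates the string.
Doubling fefefefefefefefe:

fefefefefefefefefefefefefefefefe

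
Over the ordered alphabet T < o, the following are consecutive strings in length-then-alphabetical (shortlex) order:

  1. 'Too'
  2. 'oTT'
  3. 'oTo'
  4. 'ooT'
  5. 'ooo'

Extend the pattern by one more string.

TTTT

After ooo the length-3 strings are exhausted; the first length-4 string is 4 copies of T.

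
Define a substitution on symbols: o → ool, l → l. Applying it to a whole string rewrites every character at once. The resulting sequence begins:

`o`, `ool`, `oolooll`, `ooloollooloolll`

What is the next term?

Rewriting the 15 symbols of ooloollooloolll one by one yields ool ool l ool ool l l ool ool l ool ool l l l; concatenated:

ooloollooloolllooloollooloollll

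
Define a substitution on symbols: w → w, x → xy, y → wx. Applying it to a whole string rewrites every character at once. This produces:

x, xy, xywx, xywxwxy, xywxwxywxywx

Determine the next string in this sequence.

xywxwxywxywxwxywxwxy

Apply φ to xywxwxywxywx symbol by symbol: x→xy, y→wx, w→w, x→xy, w→w, x→xy, y→wx, w→w, x→xy, y→wx, w→w, x→xy; joined: xy wx w xy w xy wx w xy wx w xy.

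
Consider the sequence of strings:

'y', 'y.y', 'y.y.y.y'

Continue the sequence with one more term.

y.y.y.y.y.y.y.y

Every step duplicates the string with '.' between the halves.
So the next term is two copies of y.y.y.y with '.' between the halves.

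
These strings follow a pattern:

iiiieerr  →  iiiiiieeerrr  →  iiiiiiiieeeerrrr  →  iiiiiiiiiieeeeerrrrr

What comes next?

Term n consists of 2n i's, followed by n e's, followed by n r's, where the shown terms are n = 2, 3, 4, 5.
Setting n = 6 gives 12, 6, 6 characters in each block.

iiiiiiiiiiiieeeeeerrrrrr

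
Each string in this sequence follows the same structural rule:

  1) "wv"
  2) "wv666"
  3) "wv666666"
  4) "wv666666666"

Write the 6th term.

wv666666666666666

The strings grow by a fixed suffix 666 each time.
From wv666666666, 2 further steps: wv666666666 → wv666666666666 → (answer).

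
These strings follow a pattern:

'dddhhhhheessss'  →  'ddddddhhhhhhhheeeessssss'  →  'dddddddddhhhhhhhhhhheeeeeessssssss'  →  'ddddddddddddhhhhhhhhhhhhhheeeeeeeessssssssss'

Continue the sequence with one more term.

Reading off run lengths: d runs 3, 6, 9, 12; h runs 5, 8, 11, 14; e runs 2, 4, 6, 8; s runs 4, 6, 8, 10 — each is linear in n (n = 1, 2, …).
Setting n = 5 gives 15, 17, 10, 12 characters in each block.

dddddddddddddddhhhhhhhhhhhhhhhhheeeeeeeeeessssssssssss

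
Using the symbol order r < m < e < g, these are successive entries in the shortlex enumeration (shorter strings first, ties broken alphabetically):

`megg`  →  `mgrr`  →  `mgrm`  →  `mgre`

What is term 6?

mgmr

Advancing 2 positions from mgre through mgre → mgrg reaches term 6.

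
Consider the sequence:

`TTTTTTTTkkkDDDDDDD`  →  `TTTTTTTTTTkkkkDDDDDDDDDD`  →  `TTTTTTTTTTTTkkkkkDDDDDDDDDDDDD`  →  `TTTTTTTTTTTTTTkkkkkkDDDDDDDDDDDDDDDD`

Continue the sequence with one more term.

TTTTTTTTTTTTTTTTkkkkkkkDDDDDDDDDDDDDDDDDDD

Term n consists of 2n+2 T's, followed by n k's, followed by 3n-2 D's, where the shown terms are n = 3, 4, 5, 6.
For the next term, n = 7, so the run lengths are 16, 7, 19.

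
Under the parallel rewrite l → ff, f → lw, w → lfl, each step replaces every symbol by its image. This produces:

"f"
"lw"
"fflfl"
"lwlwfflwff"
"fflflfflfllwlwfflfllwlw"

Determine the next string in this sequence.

Applying the rule to each of the 23 symbols of fflflfflfllwlwfflfllwlw gives the pieces lw lw ff lw ff lw lw ff lw ff ff lfl ff lfl lw lw ff lw ff ff lfl ff lfl, which concatenate to the answer.

lwlwfflwfflwlwfflwfffflflfflfllwlwfflwfffflflfflfl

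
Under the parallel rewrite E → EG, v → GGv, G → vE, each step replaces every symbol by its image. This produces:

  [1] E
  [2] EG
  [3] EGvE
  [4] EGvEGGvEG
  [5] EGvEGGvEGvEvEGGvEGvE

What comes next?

Rewriting the 20 symbols of EGvEGGvEGvEvEGGvEGvE one by one yields EG vE GGv EG vE vE GGv EG vE GGv EG GGv EG vE vE GGv EG vE GGv EG; concatenated:

EGvEGGvEGvEvEGGvEGvEGGvEGGGvEGvEvEGGvEGvEGGvEG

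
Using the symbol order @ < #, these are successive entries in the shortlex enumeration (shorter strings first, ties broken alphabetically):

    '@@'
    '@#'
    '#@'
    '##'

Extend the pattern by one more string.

@@@

After ## the length-2 strings are exhausted; the first length-3 string is 3 copies of @.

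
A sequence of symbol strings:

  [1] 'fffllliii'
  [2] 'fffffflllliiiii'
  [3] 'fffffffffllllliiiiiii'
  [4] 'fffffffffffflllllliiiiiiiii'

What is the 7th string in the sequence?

fffffffffffffffffffffllllllllliiiiiiiiiiiiiii

The n-th term is 3n f's then n+2 l's then 2n+1 i's (n = 1, 2, …).
For term 7, n = 7, so the run lengths are 21, 9, 15.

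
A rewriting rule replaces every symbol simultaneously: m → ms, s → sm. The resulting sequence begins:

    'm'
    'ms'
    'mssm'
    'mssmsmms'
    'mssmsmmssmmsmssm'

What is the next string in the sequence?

mssmsmmssmmsmssmsmmsmssmmssmsmms

φ(mssmsmmssmmsmssm) expands symbol-by-symbol to ms sm sm ms sm ms ms sm sm ms ms sm ms sm sm ms; joining the 16 pieces gives the next term.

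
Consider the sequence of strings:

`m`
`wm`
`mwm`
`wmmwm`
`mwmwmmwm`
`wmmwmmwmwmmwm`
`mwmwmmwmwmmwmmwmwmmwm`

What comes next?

From term 3 onward, concatenate the second-to-last term with the last: m·wm = mwm, wm·mwm = wmmwm, …
Continuing: wmmwmmwmwmmwm · mwmwmmwmwmmwmmwmwmmwm gives term 8.

wmmwmmwmwmmwmmwmwmmwmwmmwmmwmwmmwm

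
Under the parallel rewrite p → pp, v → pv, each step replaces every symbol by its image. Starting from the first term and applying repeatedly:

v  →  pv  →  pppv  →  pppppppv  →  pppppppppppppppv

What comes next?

φ(pppppppppppppppv) expands symbol-by-symbol to pp pp pp pp pp pp pp pp pp pp pp pp pp pp pp pv; joining the 16 pieces gives the next term.

pppppppppppppppppppppppppppppppv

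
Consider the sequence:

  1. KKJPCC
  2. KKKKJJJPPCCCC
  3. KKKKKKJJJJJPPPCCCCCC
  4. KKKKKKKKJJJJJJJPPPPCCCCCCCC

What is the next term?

Reading off run lengths: K runs 2, 4, 6, 8; J runs 1, 3, 5, 7; P runs 1, 2, 3, 4; C runs 2, 4, 6, 8 — each is linear in n (n = 1, 2, …).
For the next term, n = 5, so the run lengths are 10, 9, 5, 10.

KKKKKKKKKKJJJJJJJJJPPPPPCCCCCCCCCC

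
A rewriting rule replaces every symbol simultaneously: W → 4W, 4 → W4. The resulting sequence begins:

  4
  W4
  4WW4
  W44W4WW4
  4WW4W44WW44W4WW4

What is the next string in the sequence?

Rewriting the 16 symbols of 4WW4W44WW44W4WW4 one by one yields W4 4W 4W W4 4W W4 W4 4W 4W W4 W4 4W W4 4W 4W W4; concatenated:

W44W4WW44WW4W44W4WW4W44WW44W4WW4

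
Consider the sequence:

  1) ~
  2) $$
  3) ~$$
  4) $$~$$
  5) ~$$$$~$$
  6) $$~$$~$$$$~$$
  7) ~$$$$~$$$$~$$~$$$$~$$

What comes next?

$$~$$~$$$$~$$~$$$$~$$$$~$$~$$$$~$$

This is a Fibonacci-style word recurrence s(k) = s(k−2)·s(k−1): e.g. ~·$$ = ~$$.
Continuing: $$~$$~$$$$~$$ · ~$$$$~$$$$~$$~$$$$~$$ gives term 8.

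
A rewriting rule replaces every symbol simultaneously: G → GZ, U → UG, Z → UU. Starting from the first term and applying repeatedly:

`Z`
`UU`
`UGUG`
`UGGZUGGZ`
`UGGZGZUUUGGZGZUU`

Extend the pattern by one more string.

UGGZGZUUGZUUUGUGUGGZGZUUGZUUUGUG

φ(UGGZGZUUUGGZGZUU) expands symbol-by-symbol to UG GZ GZ UU GZ UU UG UG UG GZ GZ UU GZ UU UG UG; joining the 16 pieces gives the next term.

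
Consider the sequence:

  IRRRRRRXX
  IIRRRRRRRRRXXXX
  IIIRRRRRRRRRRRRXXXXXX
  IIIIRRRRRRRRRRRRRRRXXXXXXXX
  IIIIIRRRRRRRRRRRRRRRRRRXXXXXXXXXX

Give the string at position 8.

Reading off run lengths: I runs 1, 2, 3, 4, 5; R runs 6, 9, 12, 15, 18; X runs 2, 4, 6, 8, 10 — each is linear in n (n = 1, 2, …).
At n = 8 the blocks have lengths 8, 27, 16.

IIIIIIIIRRRRRRRRRRRRRRRRRRRRRRRRRRRXXXXXXXXXXXXXXXX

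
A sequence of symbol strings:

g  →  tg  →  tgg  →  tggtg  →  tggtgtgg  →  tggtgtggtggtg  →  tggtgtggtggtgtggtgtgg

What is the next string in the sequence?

tggtgtggtggtgtggtgtggtggtgtggtggtg

This is a Fibonacci-style word recurrence s(k) = s(k−1)·s(k−2): e.g. tg·g = tgg.
So term 8 is tggtgtggtggtgtggtgtgg·tggtgtggtggtg.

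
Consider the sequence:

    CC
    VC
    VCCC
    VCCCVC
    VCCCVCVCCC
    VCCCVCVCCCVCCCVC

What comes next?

VCCCVCVCCCVCCCVCVCCCVCVCCC

Each term (from the third on) is the previous term followed by the one before it: term 3 = VC·CC = VCCC.
So term 7 is VCCCVCVCCCVCCCVC·VCCCVCVCCC.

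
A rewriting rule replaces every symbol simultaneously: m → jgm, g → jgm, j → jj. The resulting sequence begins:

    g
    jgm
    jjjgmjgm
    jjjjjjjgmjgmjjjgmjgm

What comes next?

jjjjjjjjjjjjjjjgmjgmjjjgmjgmjjjjjjjgmjgmjjjgmjgm

Applying the rule to each of the 20 symbols of jjjjjjjgmjgmjjjgmjgm gives the pieces jj jj jj jj jj jj jj jgm jgm jj jgm jgm jj jj jj jgm jgm jj jgm jgm, which concatenate to the answer.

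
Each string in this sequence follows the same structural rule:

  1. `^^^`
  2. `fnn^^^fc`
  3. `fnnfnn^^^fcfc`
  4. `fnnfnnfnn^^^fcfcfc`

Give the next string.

Every step adds fnn to the front and fc to the end of the previous string.
Applying this once more to fnnfnnfnn^^^fcfcfc:

fnnfnnfnnfnn^^^fcfcfcfc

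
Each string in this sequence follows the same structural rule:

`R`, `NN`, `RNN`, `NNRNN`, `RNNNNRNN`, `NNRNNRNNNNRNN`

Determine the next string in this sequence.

Each term (from the third on) is the two preceding terms concatenated in order: term 3 = R·NN = RNN.
So term 7 is RNNNNRNN·NNRNNRNNNNRNN.

RNNNNRNNNNRNNRNNNNRNN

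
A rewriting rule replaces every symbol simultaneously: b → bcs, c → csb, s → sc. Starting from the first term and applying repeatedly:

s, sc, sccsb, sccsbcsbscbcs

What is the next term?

sccsbcsbscbcscsbscbcssccsbbcscsbsc

φ(sccsbcsbscbcs) expands symbol-by-symbol to sc csb csb sc bcs csb sc bcs sc csb bcs csb sc; joining the 13 pieces gives the next term.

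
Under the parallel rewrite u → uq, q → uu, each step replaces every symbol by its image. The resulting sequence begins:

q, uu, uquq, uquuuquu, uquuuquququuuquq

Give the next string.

Applying the rule to each of the 16 symbols of uquuuquququuuquq gives the pieces uq uu uq uq uq uu uq uu uq uu uq uq uq uu uq uu, which concatenate to the answer.

uquuuquququuuquuuquuuquququuuquu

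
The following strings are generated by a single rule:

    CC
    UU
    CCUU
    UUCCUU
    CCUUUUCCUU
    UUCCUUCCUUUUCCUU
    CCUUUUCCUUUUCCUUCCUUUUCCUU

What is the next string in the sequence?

UUCCUUCCUUUUCCUUCCUUUUCCUUUUCCUUCCUUUUCCUU

From term 3 onward, concatenate the second-to-last term with the last: CC·UU = CCUU, UU·CCUU = UUCCUU, …
The next term joins UUCCUUCCUUUUCCUU and CCUUUUCCUUUUCCUUCCUUUUCCUU.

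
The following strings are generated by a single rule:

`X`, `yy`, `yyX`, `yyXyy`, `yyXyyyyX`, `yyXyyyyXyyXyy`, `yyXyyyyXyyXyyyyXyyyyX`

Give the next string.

yyXyyyyXyyXyyyyXyyyyXyyXyyyyXyyXyy

Each term (from the third on) is the previous term followed by the one before it: term 3 = yy·X = yyX.
The next term joins yyXyyyyXyyXyyyyXyyyyX and yyXyyyyXyyXyy.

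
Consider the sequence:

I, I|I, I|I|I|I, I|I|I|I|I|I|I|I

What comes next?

Every step duplicates the string with '|' between the halves.
One more doubling of I|I|I|I|I|I|I|I gives the answer.

I|I|I|I|I|I|I|I|I|I|I|I|I|I|I|I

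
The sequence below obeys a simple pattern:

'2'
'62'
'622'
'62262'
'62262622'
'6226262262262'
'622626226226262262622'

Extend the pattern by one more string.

This is a Fibonacci-style word recurrence s(k) = s(k−1)·s(k−2): e.g. 62·2 = 622.
The next term joins 622626226226262262622 and 6226262262262.

6226262262262622626226226262262262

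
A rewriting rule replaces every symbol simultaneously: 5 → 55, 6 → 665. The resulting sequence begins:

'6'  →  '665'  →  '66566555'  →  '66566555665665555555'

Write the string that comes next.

Applying the rule to each of the 20 symbols of 66566555665665555555 gives the pieces 665 665 55 665 665 55 55 55 665 665 55 665 665 55 55 55 55 55 55 55, which concatenate to the answer.

665665556656655555556656655566566555555555555555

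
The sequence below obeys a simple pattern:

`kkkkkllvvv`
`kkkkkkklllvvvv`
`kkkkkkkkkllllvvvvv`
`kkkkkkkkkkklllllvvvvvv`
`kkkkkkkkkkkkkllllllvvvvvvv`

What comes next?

Each string has the form k^{2n+1} l^{n} v^{n+1}, where the shown terms are n = 2, 3, 4, 5, 6.
Setting n = 7 gives 15, 7, 8 characters in each block.

kkkkkkkkkkkkkkklllllllvvvvvvvv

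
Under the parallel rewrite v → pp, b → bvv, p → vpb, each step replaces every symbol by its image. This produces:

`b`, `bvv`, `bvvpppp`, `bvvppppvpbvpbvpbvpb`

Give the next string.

bvvppppvpbvpbvpbvpbppvpbbvvppvpbbvvppvpbbvvppvpbbvv

Replace each of the 19 characters of bvvppppvpbvpbvpbvpb in place — bvv pp pp vpb vpb vpb vpb pp vpb bvv pp vpb bvv pp vpb bvv pp vpb bvv — and concatenate.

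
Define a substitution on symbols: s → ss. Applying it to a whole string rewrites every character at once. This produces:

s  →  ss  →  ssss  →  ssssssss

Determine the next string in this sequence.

Apply φ to ssssssss symbol by symbol: s→ss, s→ss, s→ss, s→ss, s→ss, s→ss, s→ss, s→ss; joined: ss ss ss ss ss ss ss ss.

ssssssssssssssss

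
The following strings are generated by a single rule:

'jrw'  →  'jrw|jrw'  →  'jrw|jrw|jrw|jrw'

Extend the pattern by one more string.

jrw|jrw|jrw|jrw|jrw|jrw|jrw|jrw

s(k+1) = s(k)·|·s(k) — each term doubles the last with '|' between the halves.
One more doubling of jrw|jrw|jrw|jrw gives the answer.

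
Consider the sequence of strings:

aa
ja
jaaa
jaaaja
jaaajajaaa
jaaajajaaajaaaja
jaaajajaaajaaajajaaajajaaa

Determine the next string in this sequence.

jaaajajaaajaaajajaaajajaaajaaajajaaajaaaja

This is a Fibonacci-style word recurrence s(k) = s(k−1)·s(k−2): e.g. ja·aa = jaaa.
So term 8 is jaaajajaaajaaajajaaajajaaa·jaaajajaaajaaaja.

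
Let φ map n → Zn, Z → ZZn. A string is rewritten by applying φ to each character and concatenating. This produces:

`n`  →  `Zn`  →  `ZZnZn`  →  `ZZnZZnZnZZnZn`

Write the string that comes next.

Applying the rule to each of the 13 symbols of ZZnZZnZnZZnZn gives the pieces ZZn ZZn Zn ZZn ZZn Zn ZZn Zn ZZn ZZn Zn ZZn Zn, which concatenate to the answer.

ZZnZZnZnZZnZZnZnZZnZnZZnZZnZnZZnZn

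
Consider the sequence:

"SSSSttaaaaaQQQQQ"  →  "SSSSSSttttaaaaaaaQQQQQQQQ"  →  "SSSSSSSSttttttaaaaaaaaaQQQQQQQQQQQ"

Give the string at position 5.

SSSSSSSSSSSSttttttttttaaaaaaaaaaaaaQQQQQQQQQQQQQQQQQ

Term n consists of 2n+2 S's, followed by 2n t's, followed by 2n+3 a's, followed by 3n+2 Q's (n = 1, 2, …).
Setting n = 5 gives 12, 10, 13, 17 characters in each block.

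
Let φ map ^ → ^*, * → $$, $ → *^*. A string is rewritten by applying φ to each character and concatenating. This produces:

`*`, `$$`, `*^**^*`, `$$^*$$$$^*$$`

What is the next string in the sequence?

*^**^*^*$$*^**^**^**^*^*$$*^**^*

Apply φ to $$^*$$$$^*$$ symbol by symbol: $→*^*, $→*^*, ^→^*, *→$$, $→*^*, $→*^*, $→*^*, $→*^*, ^→^*, *→$$, $→*^*, $→*^*; joined: *^* *^* ^* $$ *^* *^* *^* *^* ^* $$ *^* *^*.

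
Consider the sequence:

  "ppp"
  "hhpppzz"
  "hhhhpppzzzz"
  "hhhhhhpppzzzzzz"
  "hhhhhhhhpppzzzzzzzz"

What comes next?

Every step adds hh to the front and zz to the end of the previous string.
So the next term is hh·hhhhhhhhpppzzzzzzzz·zz.

hhhhhhhhhhpppzzzzzzzzzz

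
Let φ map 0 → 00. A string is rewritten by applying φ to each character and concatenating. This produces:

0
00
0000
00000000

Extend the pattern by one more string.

Apply φ to 00000000 symbol by symbol: 0→00, 0→00, 0→00, 0→00, 0→00, 0→00, 0→00, 0→00; joined: 00 00 00 00 00 00 00 00.

0000000000000000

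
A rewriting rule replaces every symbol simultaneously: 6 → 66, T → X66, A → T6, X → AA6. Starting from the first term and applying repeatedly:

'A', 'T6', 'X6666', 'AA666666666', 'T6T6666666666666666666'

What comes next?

X6666X6666666666666666666666666666666666666666

φ(T6T6666666666666666666) expands symbol-by-symbol to X66 66 X66 66 66 66 66 66 66 66 66 66 66 66 66 66 66 66 66 66 66 66; joining the 22 pieces gives the next term.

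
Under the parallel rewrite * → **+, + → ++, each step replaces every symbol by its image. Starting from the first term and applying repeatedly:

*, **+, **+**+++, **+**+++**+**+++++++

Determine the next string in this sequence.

**+**+++**+**+++++++**+**+++**+**+++++++++++++++

Replace each of the 20 characters of **+**+++**+**+++++++ in place — **+ **+ ++ **+ **+ ++ ++ ++ **+ **+ ++ **+ **+ ++ ++ ++ ++ ++ ++ ++ — and concatenate.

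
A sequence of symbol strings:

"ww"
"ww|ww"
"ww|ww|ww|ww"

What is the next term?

ww|ww|ww|ww|ww|ww|ww|ww

Every step duplicates the string with '|' between the halves.
So the next term is two copies of ww|ww|ww|ww with '|' between the halves.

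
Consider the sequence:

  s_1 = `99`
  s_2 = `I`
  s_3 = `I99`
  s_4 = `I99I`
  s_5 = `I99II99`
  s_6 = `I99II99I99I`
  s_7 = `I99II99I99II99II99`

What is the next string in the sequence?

Each term (from the third on) is the previous term followed by the one before it: term 3 = I·99 = I99.
So term 8 is I99II99I99II99II99·I99II99I99I.

I99II99I99II99II99I99II99I99I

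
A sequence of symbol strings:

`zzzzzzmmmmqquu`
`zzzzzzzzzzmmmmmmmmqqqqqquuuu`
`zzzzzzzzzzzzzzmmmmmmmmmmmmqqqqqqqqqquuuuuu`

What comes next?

Reading off run lengths: z runs 6, 10, 14; m runs 4, 8, 12; q runs 2, 6, 10; u runs 2, 4, 6 — each is linear in n (n = 1, 2, …).
At n = 4 the blocks have lengths 18, 16, 14, 8.

zzzzzzzzzzzzzzzzzzmmmmmmmmmmmmmmmmqqqqqqqqqqqqqquuuuuuuu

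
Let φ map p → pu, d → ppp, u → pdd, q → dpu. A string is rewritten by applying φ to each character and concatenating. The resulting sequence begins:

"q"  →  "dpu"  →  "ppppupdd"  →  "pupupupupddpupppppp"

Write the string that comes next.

pupddpupddpupddpupddpupppppppupddpupupupupupu

Applying the rule to each of the 19 symbols of pupupupupddpupppppp gives the pieces pu pdd pu pdd pu pdd pu pdd pu ppp ppp pu pdd pu pu pu pu pu pu, which concatenate to the answer.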